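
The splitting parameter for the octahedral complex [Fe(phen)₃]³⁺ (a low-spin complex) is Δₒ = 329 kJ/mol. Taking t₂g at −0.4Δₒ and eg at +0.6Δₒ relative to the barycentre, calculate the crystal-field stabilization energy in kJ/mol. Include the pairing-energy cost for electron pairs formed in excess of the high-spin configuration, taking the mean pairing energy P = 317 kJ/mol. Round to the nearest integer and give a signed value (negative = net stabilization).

phen is neutral, so the +3 overall charge sits on Fe: oxidation state +3.
Fe sits in group 8; removing 3 electrons leaves Fe³⁺ with 8 − 3 = 5 d electrons.
The d⁵ electrons fill as t₂g⁵ eg⁰.
Orbital CFSE = 5(-0.4) + 0(0.6) = -2.0Δₒ = -2.0 × 329 = -658 kJ/mol.
Relative to high-spin t₂g³ eg² (0 paired), the low-spin configuration has 2 additional pairs, contributing +2 × 317 = +634 kJ/mol.
Combining: -658 + 634 = -24 kJ/mol.

-24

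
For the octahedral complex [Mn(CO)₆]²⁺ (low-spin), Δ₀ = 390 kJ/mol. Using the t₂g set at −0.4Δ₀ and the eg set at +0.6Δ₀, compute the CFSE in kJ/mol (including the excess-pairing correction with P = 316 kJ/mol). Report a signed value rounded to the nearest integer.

-148

CO is neutral, so the +2 overall charge sits on Mn: oxidation state +2.
Mn is in group 7, so Mn²⁺ is d⁵ (7 − 2 = 5).
Configuration: t₂g⁵ eg⁰.
Orbital CFSE = 5(-0.4) + 0(0.6) = -2.0Δ₀ = -2.0 × 390 = -780 kJ/mol.
Relative to high-spin t₂g³ eg² (0 paired), the low-spin configuration has 2 additional pairs, contributing +2 × 316 = +632 kJ/mol.
Overall CFSE = -780 + 632 = -148 kJ/mol.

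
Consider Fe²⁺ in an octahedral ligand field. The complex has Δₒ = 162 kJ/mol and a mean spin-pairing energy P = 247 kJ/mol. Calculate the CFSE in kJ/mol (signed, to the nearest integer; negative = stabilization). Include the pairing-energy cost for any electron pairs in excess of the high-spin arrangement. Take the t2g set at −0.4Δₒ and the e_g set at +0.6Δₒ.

Fe²⁺: group 8, so d-count = 8 − 2 = 6.
With Δₒ < P the complex is high-spin.
Filling d⁶ accordingly: t2g^4 e_g^2.
Orbital CFSE = -0.4Δₒ = -0.4 × 162 = -65 kJ/mol.
High-spin has no excess pairs, so no pairing correction applies.

-65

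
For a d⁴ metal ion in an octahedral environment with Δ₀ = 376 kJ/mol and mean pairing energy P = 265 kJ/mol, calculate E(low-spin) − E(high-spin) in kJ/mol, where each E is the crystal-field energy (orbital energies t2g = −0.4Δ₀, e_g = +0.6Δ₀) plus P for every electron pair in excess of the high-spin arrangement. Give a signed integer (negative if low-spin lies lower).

-111

High-spin: t2g^3 e_g^1, CFSE = -0.6Δ₀ = -226 kJ/mol.
Low-spin t2g^4 e_g^0 gives -1.6Δ₀ = -602 kJ/mol, but forming 1 extra pair costs 1P = 265 kJ/mol, so E(LS) = -602 + 265 = -337 kJ/mol.
E(LS) − E(HS) = -337 − (-226) = -111 kJ/mol.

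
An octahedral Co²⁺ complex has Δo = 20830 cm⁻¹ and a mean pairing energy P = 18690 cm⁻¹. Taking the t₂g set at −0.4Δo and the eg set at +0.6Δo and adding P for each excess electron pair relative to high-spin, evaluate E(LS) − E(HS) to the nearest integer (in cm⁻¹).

-2140

Co is in group 9, so Co²⁺ is d⁷ (9 − 2 = 7).
In the high-spin limit (t₂g⁵ eg²) the orbital term is -0.8Δo = -16664 cm⁻¹, with no excess pairing.
Low-spin t₂g⁶ eg¹ gives -1.8Δo = -37494 cm⁻¹, but forming 1 extra pair costs 1P = 18690 cm⁻¹, so E(LS) = -37494 + 18690 = -18804 cm⁻¹.
E(LS) − E(HS) = -18804 − (-16664) = -2140 cm⁻¹.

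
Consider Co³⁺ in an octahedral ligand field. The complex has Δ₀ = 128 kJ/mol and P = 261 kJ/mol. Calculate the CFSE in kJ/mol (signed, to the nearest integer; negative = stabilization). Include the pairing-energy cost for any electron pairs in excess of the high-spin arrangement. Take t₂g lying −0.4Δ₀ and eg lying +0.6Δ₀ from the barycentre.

-51

Co³⁺: group 9, so d-count = 9 − 3 = 6.
Since Δ₀ = 128 kJ/mol < P = 261 kJ/mol, the complex adopts the high-spin configuration.
Filling d⁶ accordingly: t₂g⁴ eg².
Orbital CFSE = -0.4Δ₀ = -0.4 × 128 = -51 kJ/mol.
High-spin has no excess pairs, so no pairing correction applies.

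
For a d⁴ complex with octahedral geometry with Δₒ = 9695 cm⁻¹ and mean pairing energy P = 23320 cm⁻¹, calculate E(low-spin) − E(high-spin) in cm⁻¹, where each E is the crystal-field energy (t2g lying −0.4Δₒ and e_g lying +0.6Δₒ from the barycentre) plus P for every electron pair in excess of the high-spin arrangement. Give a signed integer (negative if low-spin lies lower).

High-spin d⁴ fills as t2g^3 e_g^1 with CFSE 3(−0.4) + 1(+0.6) = -0.6Δₒ = -5817 cm⁻¹.
Low-spin: t2g^4 e_g^0, orbital CFSE = -1.6Δₒ = -15512 cm⁻¹; plus 1 excess pair × P = +23320 cm⁻¹; total 7808 cm⁻¹.
Thus E(LS) − E(HS) = 13625 cm⁻¹.

13625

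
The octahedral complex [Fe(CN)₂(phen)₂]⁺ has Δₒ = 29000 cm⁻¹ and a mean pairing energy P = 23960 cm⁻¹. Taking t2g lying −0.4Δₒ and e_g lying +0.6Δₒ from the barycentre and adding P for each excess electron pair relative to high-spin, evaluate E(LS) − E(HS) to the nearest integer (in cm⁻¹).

-10080

Ligand charges: 2×(-1) from CN⁻ and 2×(+0) from phen sum to -2; with overall charge +1, Fe is +3.
Fe³⁺: group 8, so d-count = 8 − 3 = 5.
In the high-spin limit (t2g^3 e_g^2) the orbital term is 0.0Δₒ = 0 cm⁻¹, with no excess pairing.
Low-spin: t2g^5 e_g^0, orbital CFSE = -2.0Δₒ = -58000 cm⁻¹; plus 2 excess pairs × P = +47920 cm⁻¹; total -10080 cm⁻¹.
Thus E(LS) − E(HS) = -10080 cm⁻¹.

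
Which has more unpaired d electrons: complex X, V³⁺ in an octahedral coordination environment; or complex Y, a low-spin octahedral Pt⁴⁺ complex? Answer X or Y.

X: V³⁺: group 5, so d-count = 5 − 3 = 2; t₂g² eg⁰ → 2 unpaired.
Y: Group 10 minus oxidation state +4 gives a d⁶ configuration for Pt⁴⁺; t2g^6 e_g^0 → 0 unpaired.
So X has more unpaired electrons.

X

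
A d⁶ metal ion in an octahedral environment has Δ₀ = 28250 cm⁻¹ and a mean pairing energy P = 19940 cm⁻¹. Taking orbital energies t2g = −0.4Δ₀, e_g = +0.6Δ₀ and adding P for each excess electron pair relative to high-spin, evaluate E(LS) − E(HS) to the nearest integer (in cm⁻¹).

-16620

In the high-spin limit (t2g^4 e_g^2) the orbital term is -0.4Δ₀ = -11300 cm⁻¹, with no excess pairing.
For low-spin the configuration is t2g^6 e_g^0: orbital energy -2.4 × 28250 = -67800 cm⁻¹, and 2 additional pairs relative to high-spin add 39880 cm⁻¹, giving -27920 cm⁻¹.
Thus E(LS) − E(HS) = -16620 cm⁻¹.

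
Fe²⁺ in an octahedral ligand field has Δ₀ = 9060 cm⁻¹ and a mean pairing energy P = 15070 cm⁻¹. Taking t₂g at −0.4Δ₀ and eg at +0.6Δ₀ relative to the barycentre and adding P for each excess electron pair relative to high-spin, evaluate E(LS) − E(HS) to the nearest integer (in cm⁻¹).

12020

Fe is in group 8, so Fe²⁺ is d⁶ (8 − 2 = 6).
In the high-spin limit (t₂g⁴ eg²) the orbital term is -0.4Δ₀ = -3624 cm⁻¹, with no excess pairing.
For low-spin the configuration is t₂g⁶ eg⁰: orbital energy -2.4 × 9060 = -21744 cm⁻¹, and 2 additional pairs relative to high-spin add 30140 cm⁻¹, giving 8396 cm⁻¹.
The difference is 8396 − (-3624) = 12020 cm⁻¹, so high-spin lies lower.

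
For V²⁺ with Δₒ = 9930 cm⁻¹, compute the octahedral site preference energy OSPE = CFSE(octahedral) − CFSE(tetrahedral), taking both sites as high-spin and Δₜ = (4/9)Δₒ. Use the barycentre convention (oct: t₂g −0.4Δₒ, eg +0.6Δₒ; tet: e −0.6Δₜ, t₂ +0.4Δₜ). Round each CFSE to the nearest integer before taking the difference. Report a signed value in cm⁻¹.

-8385

Group 5 minus oxidation state +2 gives a d³ configuration for V²⁺.
Octahedral high-spin t₂g³ eg⁰: CFSE = -1.2 × 9930 = -11916 cm⁻¹.
Tetrahedral: e² t₂¹, CFSE = 2(−0.6) + 1(+0.4) = -0.8Δₜ = -0.8 × (4/9) × 9930 = -3531 cm⁻¹.
Subtracting, OSPE = -11916 − (-3531) = -8385 cm⁻¹.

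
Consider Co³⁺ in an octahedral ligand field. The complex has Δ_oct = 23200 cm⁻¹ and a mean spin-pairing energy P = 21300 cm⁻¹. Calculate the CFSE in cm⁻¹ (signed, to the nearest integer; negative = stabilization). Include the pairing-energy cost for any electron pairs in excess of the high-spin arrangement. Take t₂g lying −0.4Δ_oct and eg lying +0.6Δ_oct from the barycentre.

Co³⁺: group 9, so d-count = 9 − 3 = 6.
Here Δ_oct > P (23200 > 21300), so the low-spin state is favoured.
Configuration: t₂g⁶ eg⁰.
Orbital CFSE = -2.4Δ_oct = -2.4 × 23200 = -55680 cm⁻¹.
Excess pairs vs high-spin: 3 − 1 = 2; pairing cost = +42600 cm⁻¹.
Net CFSE = -55680 + 42600 = -13080 cm⁻¹.

-13080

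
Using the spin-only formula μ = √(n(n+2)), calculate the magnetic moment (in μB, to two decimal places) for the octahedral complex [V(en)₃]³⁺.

2.83 μB

en is neutral, so the +3 overall charge sits on V: oxidation state +3.
V sits in group 5; removing 3 electrons leaves V³⁺ with 5 − 3 = 2 d electrons.
Configuration: t₂g² eg⁰ → 2 unpaired electrons.
μ(spin-only) = √[2(2+2)] = √8 ≈ 2.83 μB.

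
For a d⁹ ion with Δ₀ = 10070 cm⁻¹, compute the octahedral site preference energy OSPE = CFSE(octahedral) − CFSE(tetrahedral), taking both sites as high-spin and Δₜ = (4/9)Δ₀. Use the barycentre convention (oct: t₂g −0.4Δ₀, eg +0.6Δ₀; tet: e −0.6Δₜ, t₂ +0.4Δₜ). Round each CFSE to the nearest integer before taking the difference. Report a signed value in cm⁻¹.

-4252

In an octahedral site d⁹ (HS) is t₂g⁶ eg³, giving CFSE(oct) = -0.6Δ₀ = -6042 cm⁻¹.
Tetrahedral: e⁴ t₂⁵, CFSE = 4(−0.6) + 5(+0.4) = -0.4Δₜ = -0.4 × (4/9) × 10070 = -1790 cm⁻¹.
OSPE = -6042 − (-1790) = -4252 cm⁻¹.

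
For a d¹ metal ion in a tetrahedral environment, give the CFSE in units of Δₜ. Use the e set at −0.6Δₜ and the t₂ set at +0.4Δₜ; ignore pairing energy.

Tetrahedral fields are weak (Δₜ ≈ 4/9 Δₒ), so electrons fill high-spin.
Configuration: e¹ t₂⁰.
CFSE = 1(-0.6Δₜ) + 0(0.4Δₜ) = -0.6Δₜ + 0.0Δₜ = -0.6Δₜ.

-0.6 Δₜ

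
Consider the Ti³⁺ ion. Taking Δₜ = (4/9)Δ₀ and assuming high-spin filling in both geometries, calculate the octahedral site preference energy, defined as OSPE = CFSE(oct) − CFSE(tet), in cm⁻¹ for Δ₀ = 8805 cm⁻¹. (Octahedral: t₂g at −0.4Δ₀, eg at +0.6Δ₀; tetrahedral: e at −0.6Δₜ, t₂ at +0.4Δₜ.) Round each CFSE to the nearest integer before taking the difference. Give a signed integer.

-1174

Group 4 minus oxidation state +3 gives a d¹ configuration for Ti³⁺.
Octahedral (high-spin): t₂g¹ eg⁰, CFSE = 1(−0.4) + 0(+0.6) = -0.4Δ₀ = -0.4 × 8805 = -3522 cm⁻¹.
Tetrahedral: e¹ t₂⁰, CFSE = 1(−0.6) + 0(+0.4) = -0.6Δₜ = -0.6 × (4/9) × 8805 = -2348 cm⁻¹.
OSPE = CFSE(oct) − CFSE(tet) = -3522 − (-2348) = -1174 cm⁻¹.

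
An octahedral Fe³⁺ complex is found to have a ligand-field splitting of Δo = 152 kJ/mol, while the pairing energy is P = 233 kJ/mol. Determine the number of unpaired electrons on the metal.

5

Group 8 minus oxidation state +3 gives a d⁵ configuration for Fe³⁺.
Since Δo = 152 kJ/mol < P = 233 kJ/mol, the complex adopts the high-spin configuration.
Configuration: t2g^3 e_g^2.
Unpaired electrons: 5.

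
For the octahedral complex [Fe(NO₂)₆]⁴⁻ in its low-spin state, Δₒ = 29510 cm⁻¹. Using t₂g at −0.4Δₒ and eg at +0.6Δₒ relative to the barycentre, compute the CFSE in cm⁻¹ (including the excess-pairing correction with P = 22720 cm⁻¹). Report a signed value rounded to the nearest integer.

-25384

Each NO₂⁻ contributes -1; 6 × (-1) = -6. With overall charge -4, Fe is in the +2 oxidation state.
Fe sits in group 8; removing 2 electrons leaves Fe²⁺ with 8 − 2 = 6 d electrons.
Configuration: t₂g⁶ eg⁰.
Orbital CFSE = 6(-0.4) + 0(0.6) = -2.4Δₒ = -2.4 × 29510 = -70824 cm⁻¹.
Relative to high-spin t₂g⁴ eg² (1 paired), the low-spin configuration has 2 additional pairs, contributing +2 × 22720 = +45440 cm⁻¹.
Combining: -70824 + 45440 = -25384 cm⁻¹.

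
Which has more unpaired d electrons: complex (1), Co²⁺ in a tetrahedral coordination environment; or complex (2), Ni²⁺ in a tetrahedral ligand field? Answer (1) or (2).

(1): Co²⁺: group 9, so d-count = 9 − 2 = 7; Tetrahedral fields are weak (Δₜ ≈ 4/9 Δₒ), so electrons fill high-spin; e^4 t2^3 → 3 unpaired.
(2): Ni²⁺: group 10, so d-count = 10 − 2 = 8; With tetrahedral geometry the complex is necessarily high-spin; e⁴ t₂⁴ → 2 unpaired.
So (1) has more unpaired electrons.

(1)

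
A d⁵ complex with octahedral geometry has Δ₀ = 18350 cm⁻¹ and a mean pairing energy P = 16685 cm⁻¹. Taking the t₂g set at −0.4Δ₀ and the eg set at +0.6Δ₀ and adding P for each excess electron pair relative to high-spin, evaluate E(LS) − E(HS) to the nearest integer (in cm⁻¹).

-3330

High-spin: t₂g³ eg², CFSE = 0.0Δ₀ = 0 cm⁻¹.
Low-spin t₂g⁵ eg⁰ gives -2.0Δ₀ = -36700 cm⁻¹, but forming 2 extra pairs costs 2P = 33370 cm⁻¹, so E(LS) = -36700 + 33370 = -3330 cm⁻¹.
Thus E(LS) − E(HS) = -3330 cm⁻¹.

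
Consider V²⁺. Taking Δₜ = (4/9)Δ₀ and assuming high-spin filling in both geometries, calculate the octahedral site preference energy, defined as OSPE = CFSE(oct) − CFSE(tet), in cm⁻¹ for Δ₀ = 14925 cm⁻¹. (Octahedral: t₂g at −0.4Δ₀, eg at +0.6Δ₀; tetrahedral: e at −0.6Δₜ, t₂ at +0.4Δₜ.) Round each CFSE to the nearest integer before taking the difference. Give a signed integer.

-12603

V sits in group 5; removing 2 electrons leaves V²⁺ with 5 − 2 = 3 d electrons.
In an octahedral site d³ (HS) is t2g^3 e_g^0, giving CFSE(oct) = -1.2Δ₀ = -17910 cm⁻¹.
Tetrahedral: e^2 t2^1, CFSE = 2(−0.6) + 1(+0.4) = -0.8Δₜ = -0.8 × (4/9) × 14925 = -5307 cm⁻¹.
OSPE = CFSE(oct) − CFSE(tet) = -17910 − (-5307) = -12603 cm⁻¹.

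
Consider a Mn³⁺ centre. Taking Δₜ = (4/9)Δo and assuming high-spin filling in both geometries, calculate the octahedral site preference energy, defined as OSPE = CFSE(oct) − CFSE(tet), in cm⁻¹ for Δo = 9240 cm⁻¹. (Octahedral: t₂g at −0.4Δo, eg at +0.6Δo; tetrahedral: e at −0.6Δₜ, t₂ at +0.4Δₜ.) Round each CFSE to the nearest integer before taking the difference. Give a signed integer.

Mn is in group 7, so Mn³⁺ is d⁴ (7 − 3 = 4).
In an octahedral site d⁴ (HS) is t₂g³ eg¹, giving CFSE(oct) = -0.6Δo = -5544 cm⁻¹.
In a tetrahedral site the filling is e² t₂²: CFSE(tet) = -0.4Δₜ = -0.4 × (4/9)(9240) = -1643 cm⁻¹.
Subtracting, OSPE = -5544 − (-1643) = -3901 cm⁻¹.

-3901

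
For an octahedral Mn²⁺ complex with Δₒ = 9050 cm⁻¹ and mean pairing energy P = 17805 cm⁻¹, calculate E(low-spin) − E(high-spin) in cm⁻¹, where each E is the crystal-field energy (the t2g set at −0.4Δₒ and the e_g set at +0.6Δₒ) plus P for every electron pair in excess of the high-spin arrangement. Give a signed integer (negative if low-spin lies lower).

17510

Group 7 minus oxidation state +2 gives a d⁵ configuration for Mn²⁺.
High-spin: t2g^3 e_g^2, CFSE = 0.0Δₒ = 0 cm⁻¹.
Low-spin t2g^5 e_g^0 gives -2.0Δₒ = -18100 cm⁻¹, but forming 2 extra pairs costs 2P = 35610 cm⁻¹, so E(LS) = -18100 + 35610 = 17510 cm⁻¹.
The difference is 17510 − (0) = 17510 cm⁻¹, so high-spin lies lower.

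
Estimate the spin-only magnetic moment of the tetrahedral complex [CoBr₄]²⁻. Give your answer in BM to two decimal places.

Each Br⁻ contributes -1; 4 × (-1) = -4. With overall charge -2, Co is in the +2 oxidation state.
Co sits in group 9; removing 2 electrons leaves Co²⁺ with 9 − 2 = 7 d electrons.
Tetrahedral splitting is small, so the complex is high-spin.
Configuration: e⁴ t₂³ → 3 unpaired electrons.
μ(spin-only) = √[3(3+2)] = √15 ≈ 3.87 BM.

3.87 BM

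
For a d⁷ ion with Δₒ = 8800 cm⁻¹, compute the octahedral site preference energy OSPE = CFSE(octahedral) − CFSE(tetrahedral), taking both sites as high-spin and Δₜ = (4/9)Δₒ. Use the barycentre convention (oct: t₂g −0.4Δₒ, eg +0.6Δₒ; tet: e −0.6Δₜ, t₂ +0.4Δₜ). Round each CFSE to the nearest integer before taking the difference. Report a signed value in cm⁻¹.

Octahedral (high-spin): t₂g⁵ eg², CFSE = 5(−0.4) + 2(+0.6) = -0.8Δₒ = -0.8 × 8800 = -7040 cm⁻¹.
Tetrahedral: e⁴ t₂³, CFSE = 4(−0.6) + 3(+0.4) = -1.2Δₜ = -1.2 × (4/9) × 8800 = -4693 cm⁻¹.
Subtracting, OSPE = -7040 − (-4693) = -2347 cm⁻¹.

-2347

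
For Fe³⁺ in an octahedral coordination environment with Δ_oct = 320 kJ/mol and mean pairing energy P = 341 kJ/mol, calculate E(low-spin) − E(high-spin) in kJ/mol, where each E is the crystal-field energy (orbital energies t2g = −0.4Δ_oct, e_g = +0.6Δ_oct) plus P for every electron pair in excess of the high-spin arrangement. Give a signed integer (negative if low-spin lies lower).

42

Group 8 minus oxidation state +3 gives a d⁵ configuration for Fe³⁺.
In the high-spin limit (t2g^3 e_g^2) the orbital term is 0.0Δ_oct = 0 kJ/mol, with no excess pairing.
Low-spin t2g^5 e_g^0 gives -2.0Δ_oct = -640 kJ/mol, but forming 2 extra pairs costs 2P = 682 kJ/mol, so E(LS) = -640 + 682 = 42 kJ/mol.
The difference is 42 − (0) = 42 kJ/mol, so high-spin lies lower.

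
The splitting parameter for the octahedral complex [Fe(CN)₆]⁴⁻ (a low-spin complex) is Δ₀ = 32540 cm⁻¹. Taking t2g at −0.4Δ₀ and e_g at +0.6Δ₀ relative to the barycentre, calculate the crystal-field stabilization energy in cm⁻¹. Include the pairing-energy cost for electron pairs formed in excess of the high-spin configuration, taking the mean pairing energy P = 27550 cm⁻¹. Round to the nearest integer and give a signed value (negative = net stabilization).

-22996

Each CN⁻ contributes -1; 6 × (-1) = -6. With overall charge -4, Fe is in the +2 oxidation state.
Group 8 minus oxidation state +2 gives a d⁶ configuration for Fe²⁺.
The d⁶ electrons fill as t2g^6 e_g^0.
Orbital CFSE = 6(-0.4) + 0(0.6) = -2.4Δ₀ = -2.4 × 32540 = -78096 cm⁻¹.
Relative to high-spin t2g^4 e_g^2 (1 paired), the low-spin configuration has 2 additional pairs, contributing +2 × 27550 = +55100 cm⁻¹.
Overall CFSE = -78096 + 55100 = -22996 cm⁻¹.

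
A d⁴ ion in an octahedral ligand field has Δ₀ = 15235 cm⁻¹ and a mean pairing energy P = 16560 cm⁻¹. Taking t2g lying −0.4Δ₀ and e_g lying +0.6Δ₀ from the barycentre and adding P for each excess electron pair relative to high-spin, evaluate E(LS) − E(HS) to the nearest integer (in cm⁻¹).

1325

High-spin: t2g^3 e_g^1, CFSE = -0.6Δ₀ = -9141 cm⁻¹.
Low-spin: t2g^4 e_g^0, orbital CFSE = -1.6Δ₀ = -24376 cm⁻¹; plus 1 excess pair × P = +16560 cm⁻¹; total -7816 cm⁻¹.
The difference is -7816 − (-9141) = 1325 cm⁻¹, so high-spin lies lower.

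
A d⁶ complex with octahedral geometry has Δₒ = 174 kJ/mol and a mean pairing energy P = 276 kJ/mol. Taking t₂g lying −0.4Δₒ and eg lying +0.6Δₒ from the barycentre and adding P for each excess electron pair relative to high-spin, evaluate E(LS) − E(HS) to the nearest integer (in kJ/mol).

High-spin d⁶ fills as t₂g⁴ eg² with CFSE 4(−0.4) + 2(+0.6) = -0.4Δₒ = -70 kJ/mol.
For low-spin the configuration is t₂g⁶ eg⁰: orbital energy -2.4 × 174 = -418 kJ/mol, and 2 additional pairs relative to high-spin add 552 kJ/mol, giving 134 kJ/mol.
E(LS) − E(HS) = 134 − (-70) = 204 kJ/mol.

204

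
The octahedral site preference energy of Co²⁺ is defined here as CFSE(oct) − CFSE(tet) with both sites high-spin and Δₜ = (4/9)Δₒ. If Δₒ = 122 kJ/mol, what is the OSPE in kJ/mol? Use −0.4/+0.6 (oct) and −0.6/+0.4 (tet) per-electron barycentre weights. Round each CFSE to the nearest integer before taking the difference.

Co²⁺: group 9, so d-count = 9 − 2 = 7.
Octahedral high-spin t₂g⁵ eg²: CFSE = -0.8 × 122 = -98 kJ/mol.
Tetrahedral: e⁴ t₂³, CFSE = 4(−0.6) + 3(+0.4) = -1.2Δₜ = -1.2 × (4/9) × 122 = -65 kJ/mol.
OSPE = CFSE(oct) − CFSE(tet) = -98 − (-65) = -33 kJ/mol.

-33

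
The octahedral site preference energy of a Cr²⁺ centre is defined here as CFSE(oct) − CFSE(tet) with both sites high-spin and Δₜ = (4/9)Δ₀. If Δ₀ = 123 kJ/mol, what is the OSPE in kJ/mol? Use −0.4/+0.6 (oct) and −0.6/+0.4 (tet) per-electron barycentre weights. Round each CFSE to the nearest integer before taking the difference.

-52

Cr²⁺: group 6, so d-count = 6 − 2 = 4.
Octahedral high-spin t₂g³ eg¹: CFSE = -0.6 × 123 = -74 kJ/mol.
In a tetrahedral site the filling is e² t₂²: CFSE(tet) = -0.4Δₜ = -0.4 × (4/9)(123) = -22 kJ/mol.
OSPE = CFSE(oct) − CFSE(tet) = -74 − (-22) = -52 kJ/mol.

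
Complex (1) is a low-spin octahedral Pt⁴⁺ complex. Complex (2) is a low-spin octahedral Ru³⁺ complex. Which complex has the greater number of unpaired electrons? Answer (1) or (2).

(1): Pt is in group 10, so Pt⁴⁺ is d⁶ (10 − 4 = 6); t2g^6 e_g^0 → 0 unpaired.
(2): Ru sits in group 8; removing 3 electrons leaves Ru³⁺ with 8 − 3 = 5 d electrons; t2g^5 e_g^0 → 1 unpaired.
So (2) has more unpaired electrons.

(2)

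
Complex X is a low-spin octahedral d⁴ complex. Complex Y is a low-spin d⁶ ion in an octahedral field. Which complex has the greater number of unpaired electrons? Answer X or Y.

X

X: t₂g⁴ eg⁰ → 2 unpaired.
Y: t₂g⁶ eg⁰ → 0 unpaired.
So X has more unpaired electrons.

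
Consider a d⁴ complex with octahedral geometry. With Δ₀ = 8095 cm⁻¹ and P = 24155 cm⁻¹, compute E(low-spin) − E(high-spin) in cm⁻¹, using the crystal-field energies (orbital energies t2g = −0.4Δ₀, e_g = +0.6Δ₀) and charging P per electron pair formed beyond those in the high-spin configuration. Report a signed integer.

16060

High-spin d⁴ fills as t2g^3 e_g^1 with CFSE 3(−0.4) + 1(+0.6) = -0.6Δ₀ = -4857 cm⁻¹.
For low-spin the configuration is t2g^4 e_g^0: orbital energy -1.6 × 8095 = -12952 cm⁻¹, and 1 additional pair relative to high-spin adds 24155 cm⁻¹, giving 11203 cm⁻¹.
The difference is 11203 − (-4857) = 16060 cm⁻¹, so high-spin lies lower.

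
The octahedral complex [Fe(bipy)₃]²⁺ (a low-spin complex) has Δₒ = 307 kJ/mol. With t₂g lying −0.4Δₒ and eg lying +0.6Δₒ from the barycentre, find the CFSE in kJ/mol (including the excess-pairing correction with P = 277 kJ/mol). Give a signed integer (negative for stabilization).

bipy is neutral, so the +2 overall charge sits on Fe: oxidation state +2.
Group 8 minus oxidation state +2 gives a d⁶ configuration for Fe²⁺.
The d⁶ electrons fill as t₂g⁶ eg⁰.
CFSE(orbital) = 6×(-0.4Δₒ) + 0×(0.6Δₒ) = -2.4Δₒ; with Δₒ = 307 kJ/mol that is -737 kJ/mol.
Pairing penalty: 3 pairs vs 1 in the high-spin reference → 2 extra × P = 554 kJ/mol.
Combining: -737 + 554 = -183 kJ/mol.

-183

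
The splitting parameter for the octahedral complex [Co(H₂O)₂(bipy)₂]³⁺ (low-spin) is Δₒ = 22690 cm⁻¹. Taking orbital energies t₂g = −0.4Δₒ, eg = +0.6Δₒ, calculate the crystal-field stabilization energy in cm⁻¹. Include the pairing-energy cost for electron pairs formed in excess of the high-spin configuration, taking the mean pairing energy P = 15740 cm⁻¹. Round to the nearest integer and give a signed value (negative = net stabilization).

Ligand charges: 2×(+0) from H₂O and 2×(+0) from bipy sum to +0; with overall charge +3, Co is +3.
Group 9 minus oxidation state +3 gives a d⁶ configuration for Co³⁺.
The d⁶ electrons fill as t₂g⁶ eg⁰.
Orbital CFSE = 6(-0.4) + 0(0.6) = -2.4Δₒ = -2.4 × 22690 = -54456 cm⁻¹.
Relative to high-spin t₂g⁴ eg² (1 paired), the low-spin configuration has 2 additional pairs, contributing +2 × 15740 = +31480 cm⁻¹.
Net CFSE = -54456 + 31480 = -22976 cm⁻¹.

-22976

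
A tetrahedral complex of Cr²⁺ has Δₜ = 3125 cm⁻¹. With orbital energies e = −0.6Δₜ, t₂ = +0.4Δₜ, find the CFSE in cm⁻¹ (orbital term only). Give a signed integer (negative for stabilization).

-1250

Group 6 minus oxidation state +2 gives a d⁴ configuration for Cr²⁺.
With tetrahedral geometry the complex is necessarily high-spin.
The d⁴ electrons fill as e² t₂².
The orbital stabilization is -0.4Δₜ = -0.4 × 3125 = -1250 cm⁻¹.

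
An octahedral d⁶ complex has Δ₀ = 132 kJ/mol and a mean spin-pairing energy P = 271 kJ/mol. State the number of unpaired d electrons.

With Δ₀ < P the complex is high-spin.
Configuration: t₂g⁴ eg².
Unpaired electrons: 4.

4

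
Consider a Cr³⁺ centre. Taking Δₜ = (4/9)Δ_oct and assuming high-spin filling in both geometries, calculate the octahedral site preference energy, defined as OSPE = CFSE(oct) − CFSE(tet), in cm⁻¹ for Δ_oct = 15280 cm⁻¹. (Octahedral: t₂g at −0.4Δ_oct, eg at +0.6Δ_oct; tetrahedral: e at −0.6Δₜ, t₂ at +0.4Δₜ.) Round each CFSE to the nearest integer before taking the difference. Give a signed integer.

Cr³⁺: group 6, so d-count = 6 − 3 = 3.
In an octahedral site d³ (HS) is t₂g³ eg⁰, giving CFSE(oct) = -1.2Δ_oct = -18336 cm⁻¹.
Tetrahedral: e² t₂¹, CFSE = 2(−0.6) + 1(+0.4) = -0.8Δₜ = -0.8 × (4/9) × 15280 = -5433 cm⁻¹.
OSPE = -18336 − (-5433) = -12903 cm⁻¹.

-12903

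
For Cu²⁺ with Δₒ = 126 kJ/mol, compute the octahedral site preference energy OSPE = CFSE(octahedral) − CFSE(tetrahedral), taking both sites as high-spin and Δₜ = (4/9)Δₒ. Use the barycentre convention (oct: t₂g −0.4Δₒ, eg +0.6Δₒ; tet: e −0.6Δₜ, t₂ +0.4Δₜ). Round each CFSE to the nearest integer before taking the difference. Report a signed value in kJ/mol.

Cu is in group 11, so Cu²⁺ is d⁹ (11 − 2 = 9).
In an octahedral site d⁹ (HS) is t₂g⁶ eg³, giving CFSE(oct) = -0.6Δₒ = -76 kJ/mol.
Tetrahedral: e⁴ t₂⁵, CFSE = 4(−0.6) + 5(+0.4) = -0.4Δₜ = -0.4 × (4/9) × 126 = -22 kJ/mol.
OSPE = CFSE(oct) − CFSE(tet) = -76 − (-22) = -54 kJ/mol.

-54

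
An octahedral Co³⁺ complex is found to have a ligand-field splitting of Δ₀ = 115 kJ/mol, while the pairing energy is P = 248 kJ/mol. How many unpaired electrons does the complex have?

4

Co sits in group 9; removing 3 electrons leaves Co³⁺ with 9 − 3 = 6 d electrons.
Here Δ₀ < P (115 < 248), so the high-spin state is favoured.
Configuration: t2g^4 e_g^2.
Unpaired electrons: 4.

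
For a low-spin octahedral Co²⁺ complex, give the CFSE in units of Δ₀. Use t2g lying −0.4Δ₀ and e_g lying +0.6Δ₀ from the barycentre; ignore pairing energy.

-1.8 Δ₀

Group 9 minus oxidation state +2 gives a d⁷ configuration for Co²⁺.
Configuration: t2g^6 e_g^1.
CFSE = 6(-0.4Δ₀) + 1(0.6Δ₀) = -2.4Δ₀ + 0.6Δ₀ = -1.8Δ₀.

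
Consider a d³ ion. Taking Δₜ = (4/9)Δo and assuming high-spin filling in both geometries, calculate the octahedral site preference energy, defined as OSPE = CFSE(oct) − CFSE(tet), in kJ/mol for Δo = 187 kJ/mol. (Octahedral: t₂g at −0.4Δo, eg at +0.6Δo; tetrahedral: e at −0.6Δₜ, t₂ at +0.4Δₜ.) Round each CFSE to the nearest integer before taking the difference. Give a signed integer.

-158

Octahedral (high-spin): t₂g³ eg⁰, CFSE = 3(−0.4) + 0(+0.6) = -1.2Δo = -1.2 × 187 = -224 kJ/mol.
In a tetrahedral site the filling is e² t₂¹: CFSE(tet) = -0.8Δₜ = -0.8 × (4/9)(187) = -66 kJ/mol.
OSPE = -224 − (-66) = -158 kJ/mol.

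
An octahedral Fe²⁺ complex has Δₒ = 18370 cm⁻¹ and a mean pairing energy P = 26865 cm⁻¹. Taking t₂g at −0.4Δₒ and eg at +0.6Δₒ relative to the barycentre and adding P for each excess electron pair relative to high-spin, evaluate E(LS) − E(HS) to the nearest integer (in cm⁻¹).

Group 8 minus oxidation state +2 gives a d⁶ configuration for Fe²⁺.
High-spin: t₂g⁴ eg², CFSE = -0.4Δₒ = -7348 cm⁻¹.
For low-spin the configuration is t₂g⁶ eg⁰: orbital energy -2.4 × 18370 = -44088 cm⁻¹, and 2 additional pairs relative to high-spin add 53730 cm⁻¹, giving 9642 cm⁻¹.
Thus E(LS) − E(HS) = 16990 cm⁻¹.

16990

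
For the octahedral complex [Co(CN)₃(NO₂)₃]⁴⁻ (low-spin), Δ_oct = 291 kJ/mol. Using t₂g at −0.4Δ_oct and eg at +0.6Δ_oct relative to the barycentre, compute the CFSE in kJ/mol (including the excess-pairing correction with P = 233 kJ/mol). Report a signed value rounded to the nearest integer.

Ligand charges: 3×(-1) from CN⁻ and 3×(-1) from NO₂⁻ sum to -6; with overall charge -4, Co is +2.
Co²⁺: group 9, so d-count = 9 − 2 = 7.
Configuration: t₂g⁶ eg¹.
CFSE(orbital) = 6×(-0.4Δ_oct) + 1×(0.6Δ_oct) = -1.8Δ_oct; with Δ_oct = 291 kJ/mol that is -524 kJ/mol.
High-spin d⁷ would be t₂g⁵ eg² with 2 pairs; low-spin has 3, so 1 excess pair costs +1P = +233 kJ/mol.
Overall CFSE = -524 + 233 = -291 kJ/mol.

-291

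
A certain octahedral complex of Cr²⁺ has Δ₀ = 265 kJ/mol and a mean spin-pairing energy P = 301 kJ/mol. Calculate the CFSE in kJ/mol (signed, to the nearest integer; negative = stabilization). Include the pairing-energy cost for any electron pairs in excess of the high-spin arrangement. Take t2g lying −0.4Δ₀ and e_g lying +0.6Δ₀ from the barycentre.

-159

Cr sits in group 6; removing 2 electrons leaves Cr²⁺ with 6 − 2 = 4 d electrons.
With Δ₀ < P the complex is high-spin.
Filling d⁴ accordingly: t2g^3 e_g^1.
Orbital CFSE = -0.6Δ₀ = -0.6 × 265 = -159 kJ/mol.
High-spin has no excess pairs, so no pairing correction applies.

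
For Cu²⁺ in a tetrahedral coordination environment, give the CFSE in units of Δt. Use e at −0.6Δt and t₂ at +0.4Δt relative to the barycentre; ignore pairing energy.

-0.4 Δt

Cu is in group 11, so Cu²⁺ is d⁹ (11 − 2 = 9).
Tetrahedral fields are weak (Δₜ ≈ 4/9 Δₒ), so electrons fill high-spin.
Configuration: e⁴ t₂⁵.
CFSE = 4(-0.6Δt) + 5(0.4Δt) = -2.4Δt + 2.0Δt = -0.4Δt.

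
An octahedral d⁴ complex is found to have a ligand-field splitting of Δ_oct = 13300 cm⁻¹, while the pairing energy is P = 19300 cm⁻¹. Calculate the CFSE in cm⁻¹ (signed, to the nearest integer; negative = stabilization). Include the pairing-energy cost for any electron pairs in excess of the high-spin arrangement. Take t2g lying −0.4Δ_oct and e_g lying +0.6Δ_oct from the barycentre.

With Δ_oct < P the complex is high-spin.
That gives t2g^3 e_g^1.
Orbital CFSE = -0.6Δ_oct = -0.6 × 13300 = -7980 cm⁻¹.
High-spin has no excess pairs, so no pairing correction applies.

-7980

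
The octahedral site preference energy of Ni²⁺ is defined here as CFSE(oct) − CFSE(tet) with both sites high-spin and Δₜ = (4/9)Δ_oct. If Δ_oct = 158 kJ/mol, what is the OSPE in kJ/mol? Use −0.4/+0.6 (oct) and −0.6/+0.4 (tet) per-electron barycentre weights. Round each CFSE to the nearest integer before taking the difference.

Ni is in group 10, so Ni²⁺ is d⁸ (10 − 2 = 8).
Octahedral (high-spin): t2g^6 e_g^2, CFSE = 6(−0.4) + 2(+0.6) = -1.2Δ_oct = -1.2 × 158 = -190 kJ/mol.
Tetrahedral e^4 t2^4 gives -0.8Δₜ = -0.8 × (4/9) × 158 = -56 kJ/mol.
Subtracting, OSPE = -190 − (-56) = -134 kJ/mol.

-134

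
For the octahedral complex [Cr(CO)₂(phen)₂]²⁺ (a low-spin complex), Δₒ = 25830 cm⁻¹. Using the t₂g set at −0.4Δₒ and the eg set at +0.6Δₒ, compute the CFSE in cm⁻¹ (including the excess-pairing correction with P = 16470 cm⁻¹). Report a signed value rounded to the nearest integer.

Ligand charges: 2×(+0) from CO and 2×(+0) from phen sum to +0; with overall charge +2, Cr is +2.
Cr sits in group 6; removing 2 electrons leaves Cr²⁺ with 6 − 2 = 4 d electrons.
Configuration: t₂g⁴ eg⁰.
The orbital stabilization is -1.6Δₒ = -1.6 × 25830 = -41328 cm⁻¹.
Pairing penalty: 1 pair vs 0 in the high-spin reference → 1 extra × P = 16470 cm⁻¹.
Net CFSE = -41328 + 16470 = -24858 cm⁻¹.

-24858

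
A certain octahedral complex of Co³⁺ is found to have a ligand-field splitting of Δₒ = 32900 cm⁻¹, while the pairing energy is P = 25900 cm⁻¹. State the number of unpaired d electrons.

Group 9 minus oxidation state +3 gives a d⁶ configuration for Co³⁺.
Δₒ > P, so pairing is preferred: the ground state is low-spin.
Filling d⁶ accordingly: t₂g⁶ eg⁰.
Unpaired electrons: 0.

0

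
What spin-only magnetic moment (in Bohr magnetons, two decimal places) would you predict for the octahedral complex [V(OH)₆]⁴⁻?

3.87 Bohr magnetons

Each OH⁻ contributes -1; 6 × (-1) = -6. With overall charge -4, V is in the +2 oxidation state.
Group 5 minus oxidation state +2 gives a d³ configuration for V²⁺.
Configuration: t2g^3 e_g^0 → 3 unpaired electrons.
μ(spin-only) = √[3(3+2)] = √15 ≈ 3.87 Bohr magnetons.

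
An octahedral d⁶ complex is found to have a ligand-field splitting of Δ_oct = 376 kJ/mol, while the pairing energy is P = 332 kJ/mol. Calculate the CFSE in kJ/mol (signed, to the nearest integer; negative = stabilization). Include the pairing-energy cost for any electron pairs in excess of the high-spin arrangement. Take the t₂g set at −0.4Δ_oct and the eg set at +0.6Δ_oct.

Δ_oct > P, so pairing is preferred: the ground state is low-spin.
Configuration: t₂g⁶ eg⁰.
Orbital CFSE = -2.4Δ_oct = -2.4 × 376 = -902 kJ/mol.
Excess pairs vs high-spin: 3 − 1 = 2; pairing cost = +664 kJ/mol.
Net CFSE = -902 + 664 = -238 kJ/mol.

-238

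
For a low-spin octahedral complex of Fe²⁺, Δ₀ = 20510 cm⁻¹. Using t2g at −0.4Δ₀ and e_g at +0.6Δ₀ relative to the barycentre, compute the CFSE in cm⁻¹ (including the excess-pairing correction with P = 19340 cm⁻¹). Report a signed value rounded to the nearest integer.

-10544

Group 8 minus oxidation state +2 gives a d⁶ configuration for Fe²⁺.
Configuration: t2g^6 e_g^0.
The orbital stabilization is -2.4Δ₀ = -2.4 × 20510 = -49224 cm⁻¹.
Relative to high-spin t2g^4 e_g^2 (1 paired), the low-spin configuration has 2 additional pairs, contributing +2 × 19340 = +38680 cm⁻¹.
Overall CFSE = -49224 + 38680 = -10544 cm⁻¹.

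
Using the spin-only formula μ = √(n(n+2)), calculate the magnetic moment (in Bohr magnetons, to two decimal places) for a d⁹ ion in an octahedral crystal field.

1.73 Bohr magnetons

Configuration: t2g^6 e_g^3 → 1 unpaired electron.
μ(spin-only) = √[1(1+2)] = √3 ≈ 1.73 Bohr magnetons.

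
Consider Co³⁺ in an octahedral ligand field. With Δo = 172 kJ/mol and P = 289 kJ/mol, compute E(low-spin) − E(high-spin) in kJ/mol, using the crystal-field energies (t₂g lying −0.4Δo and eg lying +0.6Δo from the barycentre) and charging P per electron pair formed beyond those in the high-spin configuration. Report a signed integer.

234

Co sits in group 9; removing 3 electrons leaves Co³⁺ with 9 − 3 = 6 d electrons.
In the high-spin limit (t₂g⁴ eg²) the orbital term is -0.4Δo = -69 kJ/mol, with no excess pairing.
Low-spin t₂g⁶ eg⁰ gives -2.4Δo = -413 kJ/mol, but forming 2 extra pairs costs 2P = 578 kJ/mol, so E(LS) = -413 + 578 = 165 kJ/mol.
E(LS) − E(HS) = 165 − (-69) = 234 kJ/mol.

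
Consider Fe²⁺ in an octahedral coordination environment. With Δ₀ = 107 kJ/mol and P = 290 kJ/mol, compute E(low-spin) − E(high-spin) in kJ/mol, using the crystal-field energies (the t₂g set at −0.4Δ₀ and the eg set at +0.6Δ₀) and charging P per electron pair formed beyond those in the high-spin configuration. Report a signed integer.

366

Fe²⁺: group 8, so d-count = 8 − 2 = 6.
High-spin d⁶ fills as t₂g⁴ eg² with CFSE 4(−0.4) + 2(+0.6) = -0.4Δ₀ = -43 kJ/mol.
For low-spin the configuration is t₂g⁶ eg⁰: orbital energy -2.4 × 107 = -257 kJ/mol, and 2 additional pairs relative to high-spin add 580 kJ/mol, giving 323 kJ/mol.
The difference is 323 − (-43) = 366 kJ/mol, so high-spin lies lower.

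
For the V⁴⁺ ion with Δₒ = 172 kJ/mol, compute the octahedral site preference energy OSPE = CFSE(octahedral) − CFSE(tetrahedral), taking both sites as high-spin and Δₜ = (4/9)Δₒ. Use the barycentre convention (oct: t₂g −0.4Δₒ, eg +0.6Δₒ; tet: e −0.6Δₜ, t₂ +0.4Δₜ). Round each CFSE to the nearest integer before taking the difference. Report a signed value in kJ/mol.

Group 5 minus oxidation state +4 gives a d¹ configuration for V⁴⁺.
Octahedral high-spin t₂g¹ eg⁰: CFSE = -0.4 × 172 = -69 kJ/mol.
Tetrahedral: e¹ t₂⁰, CFSE = 1(−0.6) + 0(+0.4) = -0.6Δₜ = -0.6 × (4/9) × 172 = -46 kJ/mol.
OSPE = -69 − (-46) = -23 kJ/mol.

-23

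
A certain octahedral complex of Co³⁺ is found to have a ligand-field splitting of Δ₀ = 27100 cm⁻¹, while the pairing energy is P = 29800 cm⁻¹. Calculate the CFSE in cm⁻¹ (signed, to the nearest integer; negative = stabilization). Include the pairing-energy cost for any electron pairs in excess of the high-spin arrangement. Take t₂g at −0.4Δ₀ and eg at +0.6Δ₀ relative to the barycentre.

Co sits in group 9; removing 3 electrons leaves Co³⁺ with 9 − 3 = 6 d electrons.
Δ₀ < P, so pairing is avoided: the ground state is high-spin.
Filling d⁶ accordingly: t₂g⁴ eg².
Orbital CFSE = -0.4Δ₀ = -0.4 × 27100 = -10840 cm⁻¹.
High-spin has no excess pairs, so no pairing correction applies.

-10840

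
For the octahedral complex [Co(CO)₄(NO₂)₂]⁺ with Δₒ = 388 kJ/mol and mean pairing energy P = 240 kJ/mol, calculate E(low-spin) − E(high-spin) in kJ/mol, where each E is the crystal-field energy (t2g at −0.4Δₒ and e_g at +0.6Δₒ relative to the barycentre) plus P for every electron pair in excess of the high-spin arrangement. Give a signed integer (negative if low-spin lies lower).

-296

Ligand charges: 4×(+0) from CO and 2×(-1) from NO₂⁻ sum to -2; with overall charge +1, Co is +3.
Group 9 minus oxidation state +3 gives a d⁶ configuration for Co³⁺.
High-spin: t2g^4 e_g^2, CFSE = -0.4Δₒ = -155 kJ/mol.
Low-spin: t2g^6 e_g^0, orbital CFSE = -2.4Δₒ = -931 kJ/mol; plus 2 excess pairs × P = +480 kJ/mol; total -451 kJ/mol.
E(LS) − E(HS) = -451 − (-155) = -296 kJ/mol.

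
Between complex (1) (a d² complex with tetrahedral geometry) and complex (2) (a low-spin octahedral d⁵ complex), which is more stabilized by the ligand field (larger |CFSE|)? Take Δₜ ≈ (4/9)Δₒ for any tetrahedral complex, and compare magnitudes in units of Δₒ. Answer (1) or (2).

(1): With tetrahedral geometry the complex is necessarily high-spin; e² t₂⁰, CFSE = -1.2Δₜ ≈ -0.53Δₒ.
(2): t2g^5 e_g^0, CFSE = -2.0Δₒ.
So (2) has the larger |CFSE|.

(2)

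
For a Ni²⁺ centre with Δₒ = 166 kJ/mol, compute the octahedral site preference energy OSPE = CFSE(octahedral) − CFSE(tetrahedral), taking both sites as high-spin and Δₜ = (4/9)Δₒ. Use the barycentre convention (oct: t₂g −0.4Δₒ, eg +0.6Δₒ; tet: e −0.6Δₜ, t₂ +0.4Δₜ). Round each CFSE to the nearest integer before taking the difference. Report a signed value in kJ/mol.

-140

Ni sits in group 10; removing 2 electrons leaves Ni²⁺ with 10 − 2 = 8 d electrons.
Octahedral high-spin t₂g⁶ eg²: CFSE = -1.2 × 166 = -199 kJ/mol.
In a tetrahedral site the filling is e⁴ t₂⁴: CFSE(tet) = -0.8Δₜ = -0.8 × (4/9)(166) = -59 kJ/mol.
Subtracting, OSPE = -199 − (-59) = -140 kJ/mol.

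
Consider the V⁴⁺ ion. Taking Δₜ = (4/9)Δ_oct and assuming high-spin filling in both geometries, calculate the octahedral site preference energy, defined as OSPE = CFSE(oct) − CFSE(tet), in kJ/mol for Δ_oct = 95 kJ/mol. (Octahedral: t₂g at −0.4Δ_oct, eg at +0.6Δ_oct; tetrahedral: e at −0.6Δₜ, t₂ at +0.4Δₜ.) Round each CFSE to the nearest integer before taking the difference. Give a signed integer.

V sits in group 5; removing 4 electrons leaves V⁴⁺ with 5 − 4 = 1 d electrons.
Octahedral (high-spin): t₂g¹ eg⁰, CFSE = 1(−0.4) + 0(+0.6) = -0.4Δ_oct = -0.4 × 95 = -38 kJ/mol.
Tetrahedral: e¹ t₂⁰, CFSE = 1(−0.6) + 0(+0.4) = -0.6Δₜ = -0.6 × (4/9) × 95 = -25 kJ/mol.
OSPE = -38 − (-25) = -13 kJ/mol.

-13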